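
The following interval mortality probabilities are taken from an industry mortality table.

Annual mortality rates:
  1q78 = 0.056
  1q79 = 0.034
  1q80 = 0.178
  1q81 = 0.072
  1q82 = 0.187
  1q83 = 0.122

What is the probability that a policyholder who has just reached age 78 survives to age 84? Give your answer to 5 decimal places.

0.49654

Survival from 78 to 84 is the product of surviving each interval: (1 − 0.056) × (1 − 0.034) × (1 − 0.178) × (1 − 0.072) × (1 − 0.187) × (1 − 0.122).
= 0.944 × 0.966 × 0.822 × 0.928 × 0.813 × 0.878 = 0.496540.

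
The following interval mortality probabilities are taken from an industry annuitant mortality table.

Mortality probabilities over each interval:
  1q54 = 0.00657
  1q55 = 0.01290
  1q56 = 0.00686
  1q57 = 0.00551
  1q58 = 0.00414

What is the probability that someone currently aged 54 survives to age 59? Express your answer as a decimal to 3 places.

Survival from 54 to 59 is the product of surviving each interval: (1 − 0.00657) × (1 − 0.01290) × (1 − 0.00686) × (1 − 0.00551) × (1 − 0.00414).
= 0.99343 × 0.98710 × 0.99314 × 0.99449 × 0.99586 = 0.964512.

0.965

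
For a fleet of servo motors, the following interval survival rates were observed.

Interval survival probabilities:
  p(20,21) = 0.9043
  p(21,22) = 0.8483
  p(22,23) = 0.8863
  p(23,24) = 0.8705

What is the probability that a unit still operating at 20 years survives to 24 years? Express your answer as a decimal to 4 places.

P(survive 20→24) = 0.9043 × 0.8483 × 0.8863 × 0.8705.
= 0.591850.

0.5918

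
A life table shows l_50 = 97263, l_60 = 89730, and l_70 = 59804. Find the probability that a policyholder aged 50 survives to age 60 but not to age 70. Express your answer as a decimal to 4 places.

This is the probability of reaching 60 but not 70, conditional on being alive at 50: (l_60 − l_70) / l_50.
= (89730 − 59804) / 97263 = 29926 / 97263 = 0.307681.

0.3077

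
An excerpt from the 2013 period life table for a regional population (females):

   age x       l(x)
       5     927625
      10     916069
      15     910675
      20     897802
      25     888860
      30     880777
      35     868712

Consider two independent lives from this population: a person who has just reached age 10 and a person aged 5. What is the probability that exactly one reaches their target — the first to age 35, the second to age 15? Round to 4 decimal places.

p₁ = l(35)/l(10) = 868712/916069 = 0.948304; p₂ = l(15)/l(5) = 910675/927625 = 0.981728.
P(exactly one) = p₁(1−p₂) + (1−p₁)p₂ = 0.017327 + 0.050751 = 0.068079.

0.0681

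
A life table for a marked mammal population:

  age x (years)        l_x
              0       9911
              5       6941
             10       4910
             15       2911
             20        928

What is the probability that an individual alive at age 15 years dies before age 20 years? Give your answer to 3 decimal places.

0.681

P(die before 20 | alive at 15) = 1 − l_20/l_15 = 1 − 928/2911 = (1983)/2911 = 0.681209.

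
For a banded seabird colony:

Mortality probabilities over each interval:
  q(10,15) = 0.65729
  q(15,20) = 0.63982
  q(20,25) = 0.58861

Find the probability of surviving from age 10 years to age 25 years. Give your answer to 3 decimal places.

0.051

P(survive 10→25) = (1 − 0.65729) × (1 − 0.63982) × (1 − 0.58861).
= 0.34271 × 0.36018 × 0.41139 = 0.050781.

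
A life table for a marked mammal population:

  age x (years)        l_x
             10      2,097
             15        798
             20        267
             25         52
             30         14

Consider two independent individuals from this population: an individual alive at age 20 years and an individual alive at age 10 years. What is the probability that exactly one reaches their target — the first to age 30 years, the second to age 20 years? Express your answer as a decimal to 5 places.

p₁ = l_30/l_20 = 14/267 = 0.052434; p₂ = l_20/l_10 = 267/2,097 = 0.127325.
P(exactly one) = p₁(1−p₂) + (1−p₁)p₂ = 0.045758 + 0.120649 = 0.166407.

0.16641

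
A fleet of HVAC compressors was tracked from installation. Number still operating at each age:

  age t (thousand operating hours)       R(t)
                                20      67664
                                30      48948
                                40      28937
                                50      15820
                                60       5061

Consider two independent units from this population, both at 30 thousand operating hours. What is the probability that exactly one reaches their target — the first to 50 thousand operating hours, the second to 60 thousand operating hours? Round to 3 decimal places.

0.360

p₁ = R(50)/R(30) = 15820/48948 = 0.323200; p₂ = R(60)/R(30) = 5061/48948 = 0.103395.
P(exactly one) = p₁(1−p₂) + (1−p₁)p₂ = 0.289783 + 0.069978 = 0.359760.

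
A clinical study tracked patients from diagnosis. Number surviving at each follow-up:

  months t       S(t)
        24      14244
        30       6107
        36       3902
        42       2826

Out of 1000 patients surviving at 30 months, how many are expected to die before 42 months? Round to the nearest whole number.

537

The relevant probability is 1 − 2826/6107 = 0.537252.
Expected number = 1000 × 0.537252 = 537.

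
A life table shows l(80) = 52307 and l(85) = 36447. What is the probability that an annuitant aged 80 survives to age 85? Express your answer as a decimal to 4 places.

The conditional survival probability is l(85)/l(80) = 36447/52307 = 0.696790.

0.6968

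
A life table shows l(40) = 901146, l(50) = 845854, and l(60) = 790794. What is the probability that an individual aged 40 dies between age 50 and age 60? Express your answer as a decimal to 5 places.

0.06110

This is the probability of reaching 50 but not 60, conditional on being alive at 40: (l(50) − l(60)) / l(40).
= (845854 − 790794) / 901146 = 55060 / 901146 = 0.061100.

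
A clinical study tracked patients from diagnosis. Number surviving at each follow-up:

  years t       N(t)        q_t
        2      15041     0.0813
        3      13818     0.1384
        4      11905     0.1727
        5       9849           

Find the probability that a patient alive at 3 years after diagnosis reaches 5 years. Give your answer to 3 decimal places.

The conditional survival probability is N(5)/N(3) = 9849/13818 = 0.712766.

0.713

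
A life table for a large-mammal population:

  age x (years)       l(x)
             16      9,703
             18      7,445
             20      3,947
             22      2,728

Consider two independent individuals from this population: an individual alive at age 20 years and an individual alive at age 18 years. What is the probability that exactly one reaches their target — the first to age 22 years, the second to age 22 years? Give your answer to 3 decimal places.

0.551

p₁ = l(22)/l(20) = 2,728/3,947 = 0.691158; p₂ = l(22)/l(18) = 2,728/7,445 = 0.366420.
P(exactly one) = p₁(1−p₂) + (1−p₁)p₂ = 0.437904 + 0.113166 = 0.551070.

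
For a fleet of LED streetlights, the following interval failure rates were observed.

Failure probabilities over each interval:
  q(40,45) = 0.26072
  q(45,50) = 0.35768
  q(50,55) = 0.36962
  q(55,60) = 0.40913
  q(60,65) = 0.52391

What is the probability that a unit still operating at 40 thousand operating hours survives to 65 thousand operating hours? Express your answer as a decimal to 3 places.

P(survive 40→65) = (1 − 0.26072) × (1 − 0.35768) × (1 − 0.36962) × (1 − 0.40913) × (1 − 0.52391).
= 0.73928 × 0.64232 × 0.63038 × 0.59087 × 0.47609 = 0.084206.

0.084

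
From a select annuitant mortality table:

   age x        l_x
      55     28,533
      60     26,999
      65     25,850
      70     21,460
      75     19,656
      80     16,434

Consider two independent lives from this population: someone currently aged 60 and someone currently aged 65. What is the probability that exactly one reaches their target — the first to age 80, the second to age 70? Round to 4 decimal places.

0.4282

p₁ = l_80/l_60 = 16,434/26,999 = 0.608689; p₂ = l_70/l_65 = 21,460/25,850 = 0.830174.
P(exactly one) = p₁(1−p₂) + (1−p₁)p₂ = 0.103371 + 0.324856 = 0.428227.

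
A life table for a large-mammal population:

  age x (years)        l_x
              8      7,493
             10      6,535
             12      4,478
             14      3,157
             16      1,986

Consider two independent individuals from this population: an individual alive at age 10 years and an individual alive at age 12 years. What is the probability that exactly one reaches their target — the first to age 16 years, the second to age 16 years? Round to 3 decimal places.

p₁ = l_16/l_10 = 1,986/6,535 = 0.303902; p₂ = l_16/l_12 = 1,986/4,478 = 0.443502.
P(exactly one) = p₁(1−p₂) + (1−p₁)p₂ = 0.169121 + 0.308721 = 0.477842.

0.478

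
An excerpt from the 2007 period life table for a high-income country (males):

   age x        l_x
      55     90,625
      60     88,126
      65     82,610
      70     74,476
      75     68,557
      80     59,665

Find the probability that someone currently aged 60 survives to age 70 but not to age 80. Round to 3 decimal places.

0.168

We want 10|10q60 = (l_70 − l_80)/l_60.
This is the probability of reaching 70 but not 80, conditional on being alive at 60: (l_70 − l_80) / l_60.
= (74,476 − 59,665) / 88,126 = 14,811 / 88,126 = 0.168066.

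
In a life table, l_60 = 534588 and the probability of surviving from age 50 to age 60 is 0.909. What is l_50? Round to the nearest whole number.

588106

l_50 = l_60 / p = 534588 / 0.909 = 588106.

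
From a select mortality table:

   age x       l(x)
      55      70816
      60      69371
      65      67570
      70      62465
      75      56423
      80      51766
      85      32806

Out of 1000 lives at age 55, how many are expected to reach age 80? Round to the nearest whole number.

The relevant probability is 51766/70816 = 0.730993.
Expected number = 1000 × 0.730993 = 731.

731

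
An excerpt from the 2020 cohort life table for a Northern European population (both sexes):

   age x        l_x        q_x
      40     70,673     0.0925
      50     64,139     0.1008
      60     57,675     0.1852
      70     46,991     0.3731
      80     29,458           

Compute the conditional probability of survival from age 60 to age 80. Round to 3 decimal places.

We want 20p60 = l_80/l_60.
The conditional survival probability is l_80/l_60 = 29,458/57,675 = 0.510759.

0.511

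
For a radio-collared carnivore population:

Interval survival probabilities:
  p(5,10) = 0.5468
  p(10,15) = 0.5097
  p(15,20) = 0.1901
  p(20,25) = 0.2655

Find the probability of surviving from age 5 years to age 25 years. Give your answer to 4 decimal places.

0.0141

The overall survival probability is 0.5468 × 0.5097 × 0.1901 × 0.2655.
= 0.014067.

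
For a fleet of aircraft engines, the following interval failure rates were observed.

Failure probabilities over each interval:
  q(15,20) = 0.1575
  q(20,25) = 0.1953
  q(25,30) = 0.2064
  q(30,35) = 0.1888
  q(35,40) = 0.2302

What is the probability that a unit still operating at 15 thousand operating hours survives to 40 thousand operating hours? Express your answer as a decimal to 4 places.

P(survive 15→40) = (1 − 0.1575) × (1 − 0.1953) × (1 − 0.2064) × (1 − 0.1888) × (1 − 0.2302).
= 0.8425 × 0.8047 × 0.7936 × 0.8112 × 0.7698 = 0.335978.

0.3360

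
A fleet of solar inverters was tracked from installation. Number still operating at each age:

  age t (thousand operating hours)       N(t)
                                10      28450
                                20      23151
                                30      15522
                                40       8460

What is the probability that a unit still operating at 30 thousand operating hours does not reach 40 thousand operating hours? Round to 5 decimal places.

P(fail before 40 | operational at 30) = 1 − N(40)/N(30) = 1 − 8460/15522 = (7062)/15522 = 0.454967.

0.45497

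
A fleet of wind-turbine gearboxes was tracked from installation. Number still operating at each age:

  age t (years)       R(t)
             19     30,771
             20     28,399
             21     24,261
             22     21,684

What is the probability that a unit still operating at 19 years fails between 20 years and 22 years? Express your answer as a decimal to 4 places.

0.2182

This is the probability of reaching 20 but not 22, conditional on being operational at 19: (R(20) − R(22)) / R(19).
= (28,399 − 21,684) / 30,771 = 6,715 / 30,771 = 0.218225.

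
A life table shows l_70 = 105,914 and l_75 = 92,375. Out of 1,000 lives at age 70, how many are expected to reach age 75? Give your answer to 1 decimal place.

872.2

The relevant probability is 92,375/105,914 = 0.872170.
Expected number = 1,000 × 0.872170 = 872.2.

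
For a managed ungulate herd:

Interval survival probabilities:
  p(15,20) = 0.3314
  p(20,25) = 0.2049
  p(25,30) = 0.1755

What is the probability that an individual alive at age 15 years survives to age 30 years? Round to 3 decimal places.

0.012

P(survive 15→30) = 0.3314 × 0.2049 × 0.1755.
= 0.011917.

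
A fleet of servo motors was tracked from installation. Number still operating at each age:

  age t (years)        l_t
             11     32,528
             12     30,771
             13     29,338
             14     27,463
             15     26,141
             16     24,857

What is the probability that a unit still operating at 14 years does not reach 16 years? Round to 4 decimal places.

0.0949

P(fail before 16 | operational at 14) = 1 − l_16/l_14 = 1 − 24,857/27,463 = (2,606)/27,463 = 0.094891.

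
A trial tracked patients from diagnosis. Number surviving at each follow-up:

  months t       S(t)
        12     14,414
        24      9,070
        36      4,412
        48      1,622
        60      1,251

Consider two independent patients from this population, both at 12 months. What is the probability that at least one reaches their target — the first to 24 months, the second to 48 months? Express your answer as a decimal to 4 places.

0.6710

p₁ = S(24)/S(12) = 9,070/14,414 = 0.629249; p₂ = S(48)/S(12) = 1,622/14,414 = 0.112529.
P(at least one) = 1 − (1−p₁)(1−p₂) = 1 − 0.370751 × 0.887471 = 0.670969.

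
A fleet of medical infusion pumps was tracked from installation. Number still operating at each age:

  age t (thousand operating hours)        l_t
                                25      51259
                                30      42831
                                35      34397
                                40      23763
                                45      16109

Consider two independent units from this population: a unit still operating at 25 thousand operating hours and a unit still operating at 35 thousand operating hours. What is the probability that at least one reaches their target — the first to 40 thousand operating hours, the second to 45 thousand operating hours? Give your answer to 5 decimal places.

p₁ = l_40/l_25 = 23763/51259 = 0.463587; p₂ = l_45/l_35 = 16109/34397 = 0.468326.
P(at least one) = 1 − (1−p₁)(1−p₂) = 1 − 0.536413 × 0.531674 = 0.714803.

0.71480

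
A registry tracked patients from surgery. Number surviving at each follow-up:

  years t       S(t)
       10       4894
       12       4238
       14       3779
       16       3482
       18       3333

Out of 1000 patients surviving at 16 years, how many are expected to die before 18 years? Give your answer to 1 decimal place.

The relevant probability is 1 − 3333/3482 = 0.042791.
Expected number = 1000 × 0.042791 = 42.8.

42.8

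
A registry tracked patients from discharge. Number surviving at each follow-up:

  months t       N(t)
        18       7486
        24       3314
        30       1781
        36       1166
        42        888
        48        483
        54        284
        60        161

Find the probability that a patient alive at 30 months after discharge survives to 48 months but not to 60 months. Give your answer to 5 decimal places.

This is the probability of reaching 48 but not 60, conditional on being alive at 30: (N(48) − N(60)) / N(30).
= (483 − 161) / 1781 = 322 / 1781 = 0.180797.

0.18080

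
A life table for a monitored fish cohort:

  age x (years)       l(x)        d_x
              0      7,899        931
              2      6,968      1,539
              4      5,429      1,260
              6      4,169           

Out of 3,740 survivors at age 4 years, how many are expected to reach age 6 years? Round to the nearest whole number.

2872

The relevant probability is 4,169/5,429 = 0.767913.
Expected number = 3,740 × 0.767913 = 2872.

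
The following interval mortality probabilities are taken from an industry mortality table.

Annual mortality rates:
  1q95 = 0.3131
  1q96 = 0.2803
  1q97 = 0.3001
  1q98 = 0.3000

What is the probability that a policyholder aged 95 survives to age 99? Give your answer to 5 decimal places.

Survival from 95 to 99 is the product of surviving each interval: (1 − 0.3131) × (1 − 0.2803) × (1 − 0.3001) × (1 − 0.3000).
= 0.6869 × 0.7197 × 0.6999 × 0.7000 = 0.242203.

0.24220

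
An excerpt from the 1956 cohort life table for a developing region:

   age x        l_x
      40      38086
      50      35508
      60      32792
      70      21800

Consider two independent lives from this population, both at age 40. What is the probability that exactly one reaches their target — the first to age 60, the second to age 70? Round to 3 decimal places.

0.448

p₁ = l_60/l_40 = 32792/38086 = 0.860999; p₂ = l_70/l_40 = 21800/38086 = 0.572389.
P(exactly one) = p₁(1−p₂) + (1−p₁)p₂ = 0.368173 + 0.079563 = 0.447735.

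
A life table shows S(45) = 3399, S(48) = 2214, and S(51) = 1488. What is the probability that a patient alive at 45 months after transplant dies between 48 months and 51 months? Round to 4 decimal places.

0.2136

This is the probability of reaching 48 but not 51, conditional on being alive at 45: (S(48) − S(51)) / S(45).
= (2214 − 1488) / 3399 = 726 / 3399 = 0.213592.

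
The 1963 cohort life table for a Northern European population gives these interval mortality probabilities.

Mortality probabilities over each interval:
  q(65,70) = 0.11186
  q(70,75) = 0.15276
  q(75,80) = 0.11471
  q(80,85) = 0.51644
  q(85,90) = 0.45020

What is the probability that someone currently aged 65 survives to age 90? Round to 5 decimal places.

The overall survival probability is (1 − 0.11186) × (1 − 0.15276) × (1 − 0.11471) × (1 − 0.51644) × (1 − 0.45020).
= 0.88814 × 0.84724 × 0.88529 × 0.48356 × 0.54980 = 0.177104.

0.17710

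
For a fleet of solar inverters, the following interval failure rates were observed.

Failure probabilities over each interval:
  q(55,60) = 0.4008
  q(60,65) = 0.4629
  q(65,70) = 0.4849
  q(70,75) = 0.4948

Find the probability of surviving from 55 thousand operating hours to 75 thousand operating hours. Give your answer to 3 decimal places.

0.084

Survival from 55 to 75 is the product of surviving each interval: (1 − 0.4008) × (1 − 0.4629) × (1 − 0.4849) × (1 − 0.4948).
= 0.5992 × 0.5371 × 0.5151 × 0.5052 = 0.083749.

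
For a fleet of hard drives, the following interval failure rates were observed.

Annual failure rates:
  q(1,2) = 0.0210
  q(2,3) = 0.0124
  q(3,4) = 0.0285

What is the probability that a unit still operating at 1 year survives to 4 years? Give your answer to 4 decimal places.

Chaining the interval survival probabilities: (1 − 0.0210) × (1 − 0.0124) × (1 − 0.0285).
= 0.9790 × 0.9876 × 0.9715 = 0.939305.

0.9393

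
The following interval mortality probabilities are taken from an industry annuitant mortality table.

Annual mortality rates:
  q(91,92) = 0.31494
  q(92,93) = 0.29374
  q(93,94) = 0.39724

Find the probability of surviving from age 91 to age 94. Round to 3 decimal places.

0.292

P(survive 91→94) = (1 − 0.31494) × (1 − 0.29374) × (1 − 0.39724).
= 0.68506 × 0.70626 × 0.60276 = 0.291634.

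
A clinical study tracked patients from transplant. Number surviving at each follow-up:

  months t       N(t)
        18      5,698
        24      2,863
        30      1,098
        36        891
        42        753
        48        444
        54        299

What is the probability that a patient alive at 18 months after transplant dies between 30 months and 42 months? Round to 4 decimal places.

0.0605

This is the probability of reaching 30 but not 42, conditional on being alive at 18: (N(30) − N(42)) / N(18).
= (1,098 − 753) / 5,698 = 345 / 5,698 = 0.060548.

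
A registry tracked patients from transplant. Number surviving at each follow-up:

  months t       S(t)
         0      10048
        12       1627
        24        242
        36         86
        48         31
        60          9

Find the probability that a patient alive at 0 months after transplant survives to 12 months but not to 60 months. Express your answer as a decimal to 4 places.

This is the probability of reaching 12 but not 60, conditional on being alive at 0: (S(12) − S(60)) / S(0).
= (1627 − 9) / 10048 = 1618 / 10048 = 0.161027.

0.1610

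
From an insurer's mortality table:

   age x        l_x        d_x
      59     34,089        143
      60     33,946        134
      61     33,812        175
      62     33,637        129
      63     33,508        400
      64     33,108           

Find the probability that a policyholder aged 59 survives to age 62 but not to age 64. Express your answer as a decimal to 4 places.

0.0155

This is the probability of reaching 62 but not 64, conditional on being alive at 59: (l_62 − l_64) / l_59.
= (33,637 − 33,108) / 34,089 = 529 / 34,089 = 0.015518.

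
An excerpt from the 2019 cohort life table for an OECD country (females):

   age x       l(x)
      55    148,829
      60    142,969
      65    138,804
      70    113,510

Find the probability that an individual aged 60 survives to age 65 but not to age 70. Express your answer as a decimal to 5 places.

0.17692

This is the probability of reaching 65 but not 70, conditional on being alive at 60: (l(65) − l(70)) / l(60).
= (138,804 − 113,510) / 142,969 = 25,294 / 142,969 = 0.176919.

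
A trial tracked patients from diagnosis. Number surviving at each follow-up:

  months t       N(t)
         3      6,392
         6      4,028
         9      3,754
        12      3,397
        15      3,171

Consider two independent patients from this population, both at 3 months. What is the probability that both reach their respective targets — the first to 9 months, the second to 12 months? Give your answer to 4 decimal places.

0.3121

p₁ = N(9)/N(3) = 3,754/6,392 = 0.587297; p₂ = N(12)/N(3) = 3,397/6,392 = 0.531446.
P(both) = p₁ × p₂ = 0.587297 × 0.531446 = 0.312117.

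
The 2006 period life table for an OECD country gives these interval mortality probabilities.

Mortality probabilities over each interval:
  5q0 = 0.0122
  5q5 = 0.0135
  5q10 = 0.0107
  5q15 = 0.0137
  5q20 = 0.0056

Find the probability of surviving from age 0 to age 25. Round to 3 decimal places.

0.946

Chaining the interval survival probabilities: (1 − 0.0122) × (1 − 0.0135) × (1 − 0.0107) × (1 − 0.0137) × (1 − 0.0056).
= 0.9878 × 0.9865 × 0.9893 × 0.9863 × 0.9944 = 0.945506.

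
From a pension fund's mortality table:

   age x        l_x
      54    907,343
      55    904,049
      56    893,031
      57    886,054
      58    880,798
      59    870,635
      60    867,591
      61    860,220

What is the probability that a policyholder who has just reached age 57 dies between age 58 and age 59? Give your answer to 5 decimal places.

0.01147

We want 1|1q57 = (l_58 − l_59)/l_57.
This is the probability of reaching 58 but not 59, conditional on being alive at 57: (l_58 − l_59) / l_57.
= (880,798 − 870,635) / 886,054 = 10,163 / 886,054 = 0.011470.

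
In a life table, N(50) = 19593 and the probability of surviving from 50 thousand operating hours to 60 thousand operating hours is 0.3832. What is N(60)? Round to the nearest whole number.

7508

N(60) = N(50) × p = 19593 × 0.3832 = 7508.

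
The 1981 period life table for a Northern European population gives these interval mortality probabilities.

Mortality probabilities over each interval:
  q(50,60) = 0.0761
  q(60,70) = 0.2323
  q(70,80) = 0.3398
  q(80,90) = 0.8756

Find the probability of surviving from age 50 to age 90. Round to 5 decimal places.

0.05825

Survival from 50 to 90 is the product of surviving each interval: (1 − 0.0761) × (1 − 0.2323) × (1 − 0.3398) × (1 − 0.8756).
= 0.9239 × 0.7677 × 0.6602 × 0.1244 = 0.058252.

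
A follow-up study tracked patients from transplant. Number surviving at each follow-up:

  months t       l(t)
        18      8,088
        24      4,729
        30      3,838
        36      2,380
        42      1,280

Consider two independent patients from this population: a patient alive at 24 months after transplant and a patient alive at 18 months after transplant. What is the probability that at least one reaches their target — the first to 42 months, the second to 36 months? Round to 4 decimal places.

0.4853

p₁ = l(42)/l(24) = 1,280/4,729 = 0.270670; p₂ = l(36)/l(18) = 2,380/8,088 = 0.294263.
P(at least one) = 1 − (1−p₁)(1−p₂) = 1 − 0.729330 × 0.705737 = 0.485285.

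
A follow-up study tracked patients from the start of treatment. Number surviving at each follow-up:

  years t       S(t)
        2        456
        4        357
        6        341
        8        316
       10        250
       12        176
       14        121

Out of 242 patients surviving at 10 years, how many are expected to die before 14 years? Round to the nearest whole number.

The relevant probability is 1 − 121/250 = 0.516000.
Expected number = 242 × 0.516000 = 125.

125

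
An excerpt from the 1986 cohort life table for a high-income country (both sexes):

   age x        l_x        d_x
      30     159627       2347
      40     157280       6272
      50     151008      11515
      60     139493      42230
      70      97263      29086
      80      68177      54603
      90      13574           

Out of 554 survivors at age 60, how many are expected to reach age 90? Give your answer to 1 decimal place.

The relevant probability is 13574/139493 = 0.097310.
Expected number = 554 × 0.097310 = 53.9.

53.9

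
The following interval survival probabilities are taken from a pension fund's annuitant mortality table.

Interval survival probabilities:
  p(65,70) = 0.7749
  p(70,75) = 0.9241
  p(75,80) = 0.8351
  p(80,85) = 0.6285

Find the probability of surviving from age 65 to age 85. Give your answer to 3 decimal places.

Survival from 65 to 85 is the product of surviving each interval: 0.7749 × 0.9241 × 0.8351 × 0.6285.
= 0.375845.

0.376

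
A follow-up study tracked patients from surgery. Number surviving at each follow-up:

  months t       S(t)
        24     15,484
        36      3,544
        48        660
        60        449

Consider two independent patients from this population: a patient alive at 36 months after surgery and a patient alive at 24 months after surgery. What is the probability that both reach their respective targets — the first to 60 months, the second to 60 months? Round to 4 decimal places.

0.0037

p₁ = S(60)/S(36) = 449/3,544 = 0.126693; p₂ = S(60)/S(24) = 449/15,484 = 0.028998.
P(both) = p₁ × p₂ = 0.126693 × 0.028998 = 0.003674.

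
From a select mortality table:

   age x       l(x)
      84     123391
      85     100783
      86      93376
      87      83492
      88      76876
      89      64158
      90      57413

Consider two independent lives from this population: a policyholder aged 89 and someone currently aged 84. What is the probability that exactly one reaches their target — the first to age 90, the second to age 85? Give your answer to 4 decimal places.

p₁ = l(90)/l(89) = 57413/64158 = 0.894869; p₂ = l(85)/l(84) = 100783/123391 = 0.816778.
P(exactly one) = p₁(1−p₂) + (1−p₁)p₂ = 0.163960 + 0.085869 = 0.249828.

0.2498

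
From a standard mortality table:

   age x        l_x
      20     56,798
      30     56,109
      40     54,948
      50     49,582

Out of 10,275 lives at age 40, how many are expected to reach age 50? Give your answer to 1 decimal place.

The relevant probability is 49,582/54,948 = 0.902344.
Expected number = 10,275 × 0.902344 = 9271.6.

9271.6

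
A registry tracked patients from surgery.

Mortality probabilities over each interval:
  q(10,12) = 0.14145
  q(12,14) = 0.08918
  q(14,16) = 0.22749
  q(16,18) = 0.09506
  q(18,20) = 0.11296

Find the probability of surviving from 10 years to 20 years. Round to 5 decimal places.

P(survive 10→20) = (1 − 0.14145) × (1 − 0.08918) × (1 − 0.22749) × (1 − 0.09506) × (1 − 0.11296).
= 0.85855 × 0.91082 × 0.77251 × 0.90494 × 0.88704 = 0.484915.

0.48491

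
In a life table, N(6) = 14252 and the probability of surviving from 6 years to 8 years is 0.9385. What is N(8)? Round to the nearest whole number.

13376

N(8) = N(6) × p = 14252 × 0.9385 = 13376.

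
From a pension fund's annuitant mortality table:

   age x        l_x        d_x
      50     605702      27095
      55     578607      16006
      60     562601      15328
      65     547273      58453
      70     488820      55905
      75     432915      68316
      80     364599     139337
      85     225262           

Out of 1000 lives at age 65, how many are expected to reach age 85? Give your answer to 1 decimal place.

411.6

The relevant probability is 225262/547273 = 0.411608.
Expected number = 1000 × 0.411608 = 411.6.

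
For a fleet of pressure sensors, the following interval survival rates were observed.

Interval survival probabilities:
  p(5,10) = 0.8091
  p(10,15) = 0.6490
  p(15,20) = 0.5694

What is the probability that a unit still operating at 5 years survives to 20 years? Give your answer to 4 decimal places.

0.2990

Survival from 5 to 20 is the product of surviving each interval: 0.8091 × 0.6490 × 0.5694.
= 0.298995.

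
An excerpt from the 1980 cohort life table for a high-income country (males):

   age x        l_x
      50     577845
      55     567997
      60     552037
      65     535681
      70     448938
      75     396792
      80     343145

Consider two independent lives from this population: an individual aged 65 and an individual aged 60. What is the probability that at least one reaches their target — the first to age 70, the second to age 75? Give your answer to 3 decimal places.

p₁ = l_70/l_65 = 448938/535681 = 0.838070; p₂ = l_75/l_60 = 396792/552037 = 0.718778.
P(at least one) = 1 − (1−p₁)(1−p₂) = 1 − 0.161930 × 0.281222 = 0.954462.

0.954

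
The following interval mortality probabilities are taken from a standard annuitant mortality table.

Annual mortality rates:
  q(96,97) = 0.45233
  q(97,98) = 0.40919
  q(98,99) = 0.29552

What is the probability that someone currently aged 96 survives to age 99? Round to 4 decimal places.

The overall survival probability is (1 − 0.45233) × (1 − 0.40919) × (1 − 0.29552).
= 0.54767 × 0.59081 × 0.70448 = 0.227948.

0.2279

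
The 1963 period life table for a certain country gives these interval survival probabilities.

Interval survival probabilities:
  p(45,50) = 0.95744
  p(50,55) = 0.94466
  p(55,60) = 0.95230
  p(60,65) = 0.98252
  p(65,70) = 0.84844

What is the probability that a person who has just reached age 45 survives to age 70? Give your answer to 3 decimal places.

0.718

P(survive 45→70) = 0.95744 × 0.94466 × 0.95230 × 0.98252 × 0.84844.
= 0.717998.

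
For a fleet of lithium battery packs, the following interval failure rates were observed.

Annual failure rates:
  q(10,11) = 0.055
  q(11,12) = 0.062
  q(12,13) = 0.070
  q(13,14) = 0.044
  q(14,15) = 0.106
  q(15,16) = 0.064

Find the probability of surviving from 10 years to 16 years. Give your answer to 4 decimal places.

0.6595

The overall survival probability is (1 − 0.055) × (1 − 0.062) × (1 − 0.070) × (1 − 0.044) × (1 − 0.106) × (1 − 0.064).
= 0.945 × 0.938 × 0.930 × 0.956 × 0.894 × 0.936 = 0.659461.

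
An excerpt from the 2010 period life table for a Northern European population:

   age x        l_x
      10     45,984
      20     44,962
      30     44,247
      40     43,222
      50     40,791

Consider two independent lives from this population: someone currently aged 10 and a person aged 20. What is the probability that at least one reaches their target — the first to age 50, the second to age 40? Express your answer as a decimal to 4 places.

0.9956

p₁ = l_50/l_10 = 40,791/45,984 = 0.887069; p₂ = l_40/l_20 = 43,222/44,962 = 0.961301.
P(at least one) = 1 − (1−p₁)(1−p₂) = 1 − 0.112931 × 0.038699 = 0.995630.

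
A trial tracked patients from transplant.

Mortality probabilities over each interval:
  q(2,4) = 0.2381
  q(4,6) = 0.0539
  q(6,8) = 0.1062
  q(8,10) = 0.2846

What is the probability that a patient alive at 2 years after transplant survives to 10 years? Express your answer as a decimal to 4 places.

P(survive 2→10) = (1 − 0.2381) × (1 − 0.0539) × (1 − 0.1062) × (1 − 0.2846).
= 0.7619 × 0.9461 × 0.8938 × 0.7154 = 0.460919.

0.4609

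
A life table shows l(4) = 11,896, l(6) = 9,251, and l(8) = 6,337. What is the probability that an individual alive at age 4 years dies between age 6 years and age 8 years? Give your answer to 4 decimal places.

0.2450

This is the probability of reaching 6 but not 8, conditional on being alive at 4: (l(6) − l(8)) / l(4).
= (9,251 − 6,337) / 11,896 = 2,914 / 11,896 = 0.244956.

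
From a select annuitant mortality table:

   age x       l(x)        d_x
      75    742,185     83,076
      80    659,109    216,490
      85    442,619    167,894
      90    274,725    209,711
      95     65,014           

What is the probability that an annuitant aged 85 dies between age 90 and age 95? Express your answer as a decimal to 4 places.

0.4738

This is the probability of reaching 90 but not 95, conditional on being alive at 85: (l(90) − l(95)) / l(85).
= (274,725 − 65,014) / 442,619 = 209,711 / 442,619 = 0.473796.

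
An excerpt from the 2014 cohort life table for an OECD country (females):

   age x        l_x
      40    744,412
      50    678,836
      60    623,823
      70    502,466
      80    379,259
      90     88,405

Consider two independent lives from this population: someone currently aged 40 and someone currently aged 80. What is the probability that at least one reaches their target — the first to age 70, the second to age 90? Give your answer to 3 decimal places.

p₁ = l_70/l_40 = 502,466/744,412 = 0.674984; p₂ = l_90/l_80 = 88,405/379,259 = 0.233099.
P(at least one) = 1 − (1−p₁)(1−p₂) = 1 − 0.325016 × 0.766901 = 0.750745.

0.751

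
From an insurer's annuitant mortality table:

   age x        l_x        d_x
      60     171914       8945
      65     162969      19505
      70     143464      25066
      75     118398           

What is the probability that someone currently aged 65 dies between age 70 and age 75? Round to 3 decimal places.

0.154

We want 5|5q65 = (l_70 − l_75)/l_65.
This is the probability of reaching 70 but not 75, conditional on being alive at 65: (l_70 − l_75) / l_65.
= (143464 − 118398) / 162969 = 25066 / 162969 = 0.153808.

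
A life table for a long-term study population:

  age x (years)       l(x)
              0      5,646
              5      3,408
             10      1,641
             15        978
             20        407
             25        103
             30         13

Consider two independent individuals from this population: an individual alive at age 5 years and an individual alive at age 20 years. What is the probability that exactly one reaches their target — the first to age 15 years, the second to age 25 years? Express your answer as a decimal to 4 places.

0.3948

p₁ = l(15)/l(5) = 978/3,408 = 0.286972; p₂ = l(25)/l(20) = 103/407 = 0.253071.
P(exactly one) = p₁(1−p₂) + (1−p₁)p₂ = 0.214348 + 0.180447 = 0.394794.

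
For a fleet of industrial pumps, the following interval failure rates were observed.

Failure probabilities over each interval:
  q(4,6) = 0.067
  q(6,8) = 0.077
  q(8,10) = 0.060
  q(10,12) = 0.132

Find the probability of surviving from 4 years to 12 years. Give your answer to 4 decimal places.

Chaining the interval survival probabilities: (1 − 0.067) × (1 − 0.077) × (1 − 0.060) × (1 − 0.132).
= 0.933 × 0.923 × 0.940 × 0.868 = 0.702637.

0.7026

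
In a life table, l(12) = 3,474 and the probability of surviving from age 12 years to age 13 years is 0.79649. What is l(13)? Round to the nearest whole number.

l(13) = l(12) × p = 3,474 × 0.79649 = 2767.

2767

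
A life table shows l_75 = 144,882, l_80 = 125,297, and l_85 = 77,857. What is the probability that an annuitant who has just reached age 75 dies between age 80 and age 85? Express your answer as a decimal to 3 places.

This is the probability of reaching 80 but not 85, conditional on being alive at 75: (l_80 − l_85) / l_75.
= (125,297 − 77,857) / 144,882 = 47,440 / 144,882 = 0.327439.

0.327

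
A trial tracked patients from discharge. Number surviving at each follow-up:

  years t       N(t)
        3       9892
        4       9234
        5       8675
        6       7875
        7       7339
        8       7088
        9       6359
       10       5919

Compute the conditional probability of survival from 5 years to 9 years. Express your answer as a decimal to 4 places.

0.7330

The conditional survival probability is N(9)/N(5) = 6359/8675 = 0.733026.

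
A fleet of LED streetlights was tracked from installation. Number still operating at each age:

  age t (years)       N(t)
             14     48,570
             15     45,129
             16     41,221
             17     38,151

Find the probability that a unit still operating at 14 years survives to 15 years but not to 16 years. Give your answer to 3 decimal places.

This is the probability of reaching 15 but not 16, conditional on being operational at 14: (N(15) − N(16)) / N(14).
= (45,129 − 41,221) / 48,570 = 3,908 / 48,570 = 0.080461.

0.080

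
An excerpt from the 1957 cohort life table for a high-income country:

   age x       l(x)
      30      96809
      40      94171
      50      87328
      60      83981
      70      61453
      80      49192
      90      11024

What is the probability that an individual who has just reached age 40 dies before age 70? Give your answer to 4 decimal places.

P(die before 70 | alive at 40) = 1 − l(70)/l(40) = 1 − 61453/94171 = (32718)/94171 = 0.347432.

0.3474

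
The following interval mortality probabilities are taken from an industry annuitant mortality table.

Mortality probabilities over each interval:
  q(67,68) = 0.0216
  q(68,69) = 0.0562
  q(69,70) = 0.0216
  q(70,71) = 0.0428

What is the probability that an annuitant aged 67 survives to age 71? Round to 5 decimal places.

0.86480

The overall survival probability is (1 − 0.0216) × (1 − 0.0562) × (1 − 0.0216) × (1 − 0.0428).
= 0.9784 × 0.9438 × 0.9784 × 0.9572 = 0.864800.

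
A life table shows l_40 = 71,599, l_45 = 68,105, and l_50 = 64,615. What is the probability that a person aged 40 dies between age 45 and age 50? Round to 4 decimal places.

This is the probability of reaching 45 but not 50, conditional on being alive at 40: (l_45 − l_50) / l_40.
= (68,105 − 64,615) / 71,599 = 3,490 / 71,599 = 0.048744.

0.0487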